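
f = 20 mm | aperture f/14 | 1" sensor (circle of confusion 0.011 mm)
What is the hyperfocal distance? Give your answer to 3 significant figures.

Hyperfocal distance H = f²/(N·c) + f = 20²/(14 × 0.011) + 20 = 400/0.154 + 20 ≈ 2617.4 mm ≈ 2.62 m.

2.62 m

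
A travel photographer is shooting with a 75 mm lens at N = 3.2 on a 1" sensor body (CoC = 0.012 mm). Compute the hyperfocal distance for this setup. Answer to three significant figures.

147 m

Hyperfocal distance H = f²/(N·c) + f = 75²/(3.2 × 0.012) + 75 = 5625/0.0384 + 75 ≈ 146559.4 mm ≈ 147 m.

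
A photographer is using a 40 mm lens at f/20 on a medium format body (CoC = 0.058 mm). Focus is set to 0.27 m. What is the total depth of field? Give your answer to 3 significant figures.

Hyperfocal distance H = f²/(N·c) + f = 40²/(20 × 0.058) + 40 = 1600/1.16 + 40 ≈ 1419.3 mm ≈ 1.419 m.
Near limit Dn = s·(H − f)/(H + s − 2f) = 270 × (1419.3 − 40) / (1419.3 + 270 − 2 × 40) = 270 × 1379.3 / 1609.3 ≈ 231.412 mm.
Far limit Df = s·(H − f)/(H − s) = 270 × (1419.3 − 40) / (1419.3 − 270) = 270 × 1379.3 / 1149.3 ≈ 324.032 mm.
Depth of field = Df − Dn = 324.032 − 231.412 ≈ 92.620 mm.

92.6 mm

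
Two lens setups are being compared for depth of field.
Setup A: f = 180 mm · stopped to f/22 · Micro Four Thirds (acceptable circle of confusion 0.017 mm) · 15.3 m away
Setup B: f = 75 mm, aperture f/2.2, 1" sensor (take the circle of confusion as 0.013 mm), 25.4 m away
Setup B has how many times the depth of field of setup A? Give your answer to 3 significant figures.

Setup A: H = 180²/(22×0.017) + 180 ≈ 86811.0 mm; DoF = Df − Dn = 18535.0 − 13026.5 ≈ 5508.5 mm.
Setup B: H = 75²/(2.2×0.013) + 75 ≈ 196753.3 mm; DoF = Df − Dn = 29154.0 − 22502.5 ≈ 6651.5 mm.
Ratio = 6651.5 / 5508.5 ≈ 1.21.

1.21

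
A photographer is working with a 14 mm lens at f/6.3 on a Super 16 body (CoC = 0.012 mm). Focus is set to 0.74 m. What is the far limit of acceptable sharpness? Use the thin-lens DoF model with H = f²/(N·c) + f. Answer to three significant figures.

1.03 m

Hyperfocal distance H = f²/(N·c) + f = 14²/(6.3 × 0.012) + 14 = 196/0.0756 + 14 ≈ 2606.6 mm ≈ 2.607 m.
Far limit Df = s·(H − f)/(H − s) = 740 × (2606.6 − 14) / (2606.6 − 740) = 740 × 2592.6 / 1866.6 ≈ 1027.8 mm ≈ 1.03 m.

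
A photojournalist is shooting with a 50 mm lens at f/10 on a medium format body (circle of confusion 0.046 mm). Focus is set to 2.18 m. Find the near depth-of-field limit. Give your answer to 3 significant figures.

1.57 m

Hyperfocal distance H = f²/(N·c) + f = 50²/(10 × 0.046) + 50 = 2500/0.46 + 50 ≈ 5484.8 mm ≈ 5.485 m.
Near limit Dn = s·(H − f)/(H + s − 2f) = 2180 × (5484.8 − 50) / (5484.8 + 2180 − 2 × 50) = 2180 × 5434.8 / 7564.8 ≈ 1566.2 mm ≈ 1.57 m.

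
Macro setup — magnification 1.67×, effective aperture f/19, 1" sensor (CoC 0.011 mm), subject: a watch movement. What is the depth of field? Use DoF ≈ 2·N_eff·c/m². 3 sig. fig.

At magnification m, DoF ≈ 2·N_eff·c/m² = 2 × 19 × 0.011 / 1.67² = 0.418 / 2.789 ≈ 0.15 mm.

0.150 mm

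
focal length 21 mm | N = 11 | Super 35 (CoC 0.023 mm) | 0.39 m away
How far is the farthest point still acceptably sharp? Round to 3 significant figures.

495 mm

Hyperfocal distance H = f²/(N·c) + f = 21²/(11 × 0.023) + 21 = 441/0.253 + 21 ≈ 1764.1 mm ≈ 1.764 m.
Far limit Df = s·(H − f)/(H − s) = 390 × (1764.1 − 21) / (1764.1 − 390) = 390 × 1743.1 / 1374.1 ≈ 494.73 mm.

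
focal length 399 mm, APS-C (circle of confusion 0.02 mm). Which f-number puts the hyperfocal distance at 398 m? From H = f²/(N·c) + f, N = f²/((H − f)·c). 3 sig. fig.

Rearrange H = f²/(N·c) + f for N: N = f² / ((H − f)·c).
N = 399² / ((398000 − 399) × 0.02) = 159201 / 7952 ≈ 20.

f/20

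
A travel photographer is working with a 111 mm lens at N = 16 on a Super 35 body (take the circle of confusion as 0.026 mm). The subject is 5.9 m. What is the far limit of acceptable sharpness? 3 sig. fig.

Hyperfocal distance H = f²/(N·c) + f = 111²/(16 × 0.026) + 111 = 12321/0.416 + 111 ≈ 29728.8 mm ≈ 29.73 m.
Far limit Df = s·(H − f)/(H − s) = 5900 × (29728.8 − 111) / (29728.8 − 5900) = 5900 × 29617.8 / 23828.8 ≈ 7333.4 mm ≈ 7.33 m.

7.33 m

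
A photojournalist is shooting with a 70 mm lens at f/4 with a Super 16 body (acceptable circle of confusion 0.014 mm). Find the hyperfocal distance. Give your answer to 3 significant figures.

87.6 m

Hyperfocal distance H = f²/(N·c) + f = 70²/(4 × 0.014) + 70 = 4900/0.056 + 70 ≈ 87570.0 mm ≈ 87.6 m.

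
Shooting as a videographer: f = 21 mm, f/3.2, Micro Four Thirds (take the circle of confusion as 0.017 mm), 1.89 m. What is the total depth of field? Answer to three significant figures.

Hyperfocal distance H = f²/(N·c) + f = 21²/(3.2 × 0.017) + 21 = 441/0.0544 + 21 ≈ 8127.6 mm ≈ 8.128 m.
Near limit Dn = s·(H − f)/(H + s − 2f) = 1890 × (8127.6 − 21) / (8127.6 + 1890 − 2 × 21) = 1890 × 8106.6 / 9975.6 ≈ 1535.90 mm.
Far limit Df = s·(H − f)/(H − s) = 1890 × (8127.6 − 21) / (8127.6 − 1890) = 1890 × 8106.6 / 6237.6 ≈ 2456.31 mm.
Depth of field = Df − Dn = 2456.31 − 1535.90 ≈ 920.41 mm ≈ 0.920 m.

0.920 m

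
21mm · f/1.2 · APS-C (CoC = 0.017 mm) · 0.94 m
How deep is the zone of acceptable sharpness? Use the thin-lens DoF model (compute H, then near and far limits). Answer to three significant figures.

Hyperfocal distance H = f²/(N·c) + f = 21²/(1.2 × 0.017) + 21 = 441/0.0204 + 21 ≈ 21638.6 mm ≈ 21.64 m.
Near limit Dn = s·(H − f)/(H + s − 2f) = 940 × (21638.6 − 21) / (21638.6 + 940 − 2 × 21) = 940 × 21617.6 / 22536.6 ≈ 901.669 mm.
Far limit Df = s·(H − f)/(H − s) = 940 × (21638.6 − 21) / (21638.6 − 940) = 940 × 21617.6 / 20698.6 ≈ 981.735 mm.
Depth of field = Df − Dn = 981.735 − 901.669 ≈ 80.066 mm.

80.1 mm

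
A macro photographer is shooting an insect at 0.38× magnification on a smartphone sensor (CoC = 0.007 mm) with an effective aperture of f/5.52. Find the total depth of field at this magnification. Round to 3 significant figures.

At magnification m, DoF ≈ 2·N_eff·c/m² = 2 × 5.52 × 0.007 / 0.38² = 0.07728 / 0.1444 ≈ 0.535 mm.

0.535 mm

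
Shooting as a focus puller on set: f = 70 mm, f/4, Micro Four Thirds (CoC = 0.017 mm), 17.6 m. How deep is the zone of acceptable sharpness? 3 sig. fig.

9.10 m

Hyperfocal distance H = f²/(N·c) + f = 70²/(4 × 0.017) + 70 = 4900/0.068 + 70 ≈ 72128.8 mm ≈ 72.13 m.
Near limit Dn = s·(H − f)/(H + s − 2f) = 17600 × (72128.8 − 70) / (72128.8 + 17600 − 2 × 70) = 17600 × 72058.8 / 89588.8 ≈ 14156.2 mm.
Far limit Df = s·(H − f)/(H − s) = 17600 × (72128.8 − 70) / (72128.8 − 17600) = 17600 × 72058.8 / 54528.8 ≈ 23258.1 mm.
Depth of field = Df − Dn = 23258.1 − 14156.2 ≈ 9101.9 mm ≈ 9.10 m.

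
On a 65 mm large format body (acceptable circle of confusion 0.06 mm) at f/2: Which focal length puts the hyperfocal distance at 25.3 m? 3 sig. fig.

55.0 mm

From H = f²/(N·c) + f, with f ≪ H: f ≈ √(H·N·c) = √(25300 × 2 × 0.06) = √3036.0 ≈ 55.10 mm.
Exact: f² + N·c·f − N·c·H = 0 ⇒ f = (−N·c + √((N·c)² + 4·N·c·H))/2 = (−0.12 + √12144)/2 ≈ 55.040 mm ≈ 55.0 mm.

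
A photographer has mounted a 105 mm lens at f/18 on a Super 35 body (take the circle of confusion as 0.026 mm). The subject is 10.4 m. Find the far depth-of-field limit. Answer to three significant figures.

Hyperfocal distance H = f²/(N·c) + f = 105²/(18 × 0.026) + 105 = 11025/0.468 + 105 ≈ 23662.7 mm ≈ 23.66 m.
Far limit Df = s·(H − f)/(H − s) = 10400 × (23662.7 − 105) / (23662.7 − 10400) = 10400 × 23557.7 / 13262.7 ≈ 18473 mm ≈ 18.5 m.

18.5 m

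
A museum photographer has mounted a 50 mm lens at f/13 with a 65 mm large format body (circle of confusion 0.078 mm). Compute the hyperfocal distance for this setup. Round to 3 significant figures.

2.52 m

Hyperfocal distance H = f²/(N·c) + f = 50²/(13 × 0.078) + 50 = 2500/1.014 + 50 ≈ 2515.5 mm ≈ 2.52 m.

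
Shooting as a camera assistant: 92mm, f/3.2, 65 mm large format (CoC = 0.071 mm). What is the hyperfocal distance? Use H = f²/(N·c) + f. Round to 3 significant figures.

37.3 m

Hyperfocal distance H = f²/(N·c) + f = 92²/(3.2 × 0.071) + 92 = 8464/0.2272 + 92 ≈ 37345.5 mm ≈ 37.3 m.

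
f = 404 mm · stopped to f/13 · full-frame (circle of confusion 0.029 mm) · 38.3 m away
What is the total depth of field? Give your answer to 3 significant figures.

6.76 m

Hyperfocal distance H = f²/(N·c) + f = 404²/(13 × 0.029) + 404 = 163216/0.377 + 404 ≈ 433337.7 mm ≈ 433.3 m.
Near limit Dn = s·(H − f)/(H + s − 2f) = 38300 × (433337.7 − 404) / (433337.7 + 38300 − 2 × 404) = 38300 × 432933.7 / 470829.7 ≈ 35217.3 mm.
Far limit Df = s·(H − f)/(H − s) = 38300 × (433337.7 − 404) / (433337.7 − 38300) = 38300 × 432933.7 / 395037.7 ≈ 41974.1 mm.
Depth of field = Df − Dn = 41974.1 − 35217.3 ≈ 6756.8 mm ≈ 6.76 m.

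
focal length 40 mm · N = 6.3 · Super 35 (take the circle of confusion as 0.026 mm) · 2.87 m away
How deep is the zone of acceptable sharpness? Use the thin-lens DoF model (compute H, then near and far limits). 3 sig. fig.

Hyperfocal distance H = f²/(N·c) + f = 40²/(6.3 × 0.026) + 40 = 1600/0.1638 + 40 ≈ 9808.0 mm ≈ 9.808 m.
Near limit Dn = s·(H − f)/(H + s − 2f) = 2870 × (9808.0 − 40) / (9808.0 + 2870 − 2 × 40) = 2870 × 9768.0 / 12598.0 ≈ 2225.3 mm.
Far limit Df = s·(H − f)/(H − s) = 2870 × (9808.0 − 40) / (9808.0 − 2870) = 2870 × 9768.0 / 6938.0 ≈ 4040.7 mm.
Depth of field = Df − Dn = 4040.7 − 2225.3 ≈ 1815.4 mm ≈ 1.82 m.

1.82 m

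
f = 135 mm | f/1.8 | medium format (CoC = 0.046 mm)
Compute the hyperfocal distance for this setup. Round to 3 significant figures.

Hyperfocal distance H = f²/(N·c) + f = 135²/(1.8 × 0.046) + 135 = 18225/0.0828 + 135 ≈ 220243.7 mm ≈ 220 m.

220 m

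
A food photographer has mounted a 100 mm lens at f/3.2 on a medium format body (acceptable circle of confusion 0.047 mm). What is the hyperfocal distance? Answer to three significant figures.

66.6 m

Hyperfocal distance H = f²/(N·c) + f = 100²/(3.2 × 0.047) + 100 = 10000/0.1504 + 100 ≈ 66589.4 mm ≈ 66.6 m.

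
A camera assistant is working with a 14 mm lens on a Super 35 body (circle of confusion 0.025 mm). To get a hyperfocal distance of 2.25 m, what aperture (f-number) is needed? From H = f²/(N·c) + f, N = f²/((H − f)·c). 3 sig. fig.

f/3.51

Rearrange H = f²/(N·c) + f for N: N = f² / ((H − f)·c).
N = 14² / ((2250 − 14) × 0.025) = 196 / 55.90 ≈ 3.51.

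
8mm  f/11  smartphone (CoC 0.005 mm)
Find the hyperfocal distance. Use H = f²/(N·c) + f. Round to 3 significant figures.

1.17 m

Hyperfocal distance H = f²/(N·c) + f = 8²/(11 × 0.005) + 8 = 64/0.055 + 8 ≈ 1171.6 mm ≈ 1.17 m.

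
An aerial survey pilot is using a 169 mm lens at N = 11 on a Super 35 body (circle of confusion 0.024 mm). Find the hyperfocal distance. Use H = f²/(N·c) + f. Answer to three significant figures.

108 m

Hyperfocal distance H = f²/(N·c) + f = 169²/(11 × 0.024) + 169 = 28561/0.264 + 169 ≈ 108354.6 mm ≈ 108 m.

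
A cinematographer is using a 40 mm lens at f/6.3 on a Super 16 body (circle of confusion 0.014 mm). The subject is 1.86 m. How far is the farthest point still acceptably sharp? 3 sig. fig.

Hyperfocal distance H = f²/(N·c) + f = 40²/(6.3 × 0.014) + 40 = 1600/0.0882 + 40 ≈ 18180.6 mm ≈ 18.18 m.
Far limit Df = s·(H − f)/(H − s) = 1860 × (18180.6 − 40) / (18180.6 − 1860) = 1860 × 18140.6 / 16320.6 ≈ 2067.4 mm ≈ 2.07 m.

2.07 m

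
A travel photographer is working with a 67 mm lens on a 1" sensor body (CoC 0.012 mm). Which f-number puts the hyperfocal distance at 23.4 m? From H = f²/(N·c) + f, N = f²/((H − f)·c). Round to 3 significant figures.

f/16

Rearrange H = f²/(N·c) + f for N: N = f² / ((H − f)·c).
N = 67² / ((23400 − 67) × 0.012) = 4489 / 280.0 ≈ 16.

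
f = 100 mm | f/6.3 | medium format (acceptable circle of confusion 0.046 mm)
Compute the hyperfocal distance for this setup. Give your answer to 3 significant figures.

34.6 m

Hyperfocal distance H = f²/(N·c) + f = 100²/(6.3 × 0.046) + 100 = 10000/0.2898 + 100 ≈ 34606.6 mm ≈ 34.6 m.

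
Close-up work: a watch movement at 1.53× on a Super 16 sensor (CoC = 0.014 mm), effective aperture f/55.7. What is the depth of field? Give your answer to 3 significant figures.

At magnification m, DoF ≈ 2·N_eff·c/m² = 2 × 55.7 × 0.014 / 1.53² = 1.56 / 2.341 ≈ 0.666 mm.

0.666 mm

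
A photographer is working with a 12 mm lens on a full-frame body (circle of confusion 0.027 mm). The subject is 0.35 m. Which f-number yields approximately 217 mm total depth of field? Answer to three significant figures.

Write h = H − f = f²/(N·c). The thin-lens limits are Dn = s·h/(h + (s−f)) and Df = s·h/(h − (s−f)), so DoF = Df − Dn = 2·s·(s−f)·h / (h² − (s−f)²).
That is a quadratic in h: DoF·h² − 2·s·(s−f)·h − DoF·(s−f)² = 0 ⇒ h = (s−f)·(s + √(s² + DoF²)) / DoF = 338 × (350 + √(350² + 217²)) / 217 = 338 × (350 + 411.812) / 217 ≈ 1186.6 mm.
Then N = f²/(c·h) = 12² / (0.027 × 1186.6) = 144 / 32.038 ≈ 4.49.

f/4.49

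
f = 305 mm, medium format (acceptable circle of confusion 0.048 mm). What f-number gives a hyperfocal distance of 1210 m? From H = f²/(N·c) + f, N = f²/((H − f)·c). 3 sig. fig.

Rearrange H = f²/(N·c) + f for N: N = f² / ((H − f)·c).
N = 305² / ((1210000 − 305) × 0.048) = 93025 / 58065 ≈ 1.60.

f/1.60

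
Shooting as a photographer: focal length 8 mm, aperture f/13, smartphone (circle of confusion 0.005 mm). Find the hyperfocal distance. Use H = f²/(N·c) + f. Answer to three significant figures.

Hyperfocal distance H = f²/(N·c) + f = 8²/(13 × 0.005) + 8 = 64/0.065 + 8 ≈ 992.6 mm ≈ 0.993 m.

0.993 m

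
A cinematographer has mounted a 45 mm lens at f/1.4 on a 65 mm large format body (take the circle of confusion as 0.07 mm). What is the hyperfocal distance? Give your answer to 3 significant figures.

Hyperfocal distance H = f²/(N·c) + f = 45²/(1.4 × 0.07) + 45 = 2025/0.098 + 45 ≈ 20708.3 mm ≈ 20.7 m.

20.7 m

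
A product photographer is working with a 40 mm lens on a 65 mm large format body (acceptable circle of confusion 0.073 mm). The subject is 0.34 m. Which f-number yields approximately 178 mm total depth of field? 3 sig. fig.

Write h = H − f = f²/(N·c). The thin-lens limits are Dn = s·h/(h + (s−f)) and Df = s·h/(h − (s−f)), so DoF = Df − Dn = 2·s·(s−f)·h / (h² − (s−f)²).
That is a quadratic in h: DoF·h² − 2·s·(s−f)·h − DoF·(s−f)² = 0 ⇒ h = (s−f)·(s + √(s² + DoF²)) / DoF = 300 × (340 + √(340² + 178²)) / 178 = 300 × (340 + 383.776) / 178 ≈ 1219.8 mm.
Then N = f²/(c·h) = 40² / (0.073 × 1219.8) = 1600 / 89.049 ≈ 18.

f/18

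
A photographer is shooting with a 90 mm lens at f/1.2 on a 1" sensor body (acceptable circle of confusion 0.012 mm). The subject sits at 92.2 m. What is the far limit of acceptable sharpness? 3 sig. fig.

Hyperfocal distance H = f²/(N·c) + f = 90²/(1.2 × 0.012) + 90 = 8100/0.0144 + 90 ≈ 562590.0 mm ≈ 562.6 m.
Far limit Df = s·(H − f)/(H − s) = 92200 × (562590.0 − 90) / (562590.0 − 92200) = 92200 × 562500.0 / 470390.0 ≈ 110254 mm ≈ 110 m.

110 m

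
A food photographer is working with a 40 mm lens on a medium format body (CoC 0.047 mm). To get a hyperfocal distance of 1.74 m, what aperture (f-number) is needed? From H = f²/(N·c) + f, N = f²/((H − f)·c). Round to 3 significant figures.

Rearrange H = f²/(N·c) + f for N: N = f² / ((H − f)·c).
N = 40² / ((1740 − 40) × 0.047) = 1600 / 79.90 ≈ 20.

f/20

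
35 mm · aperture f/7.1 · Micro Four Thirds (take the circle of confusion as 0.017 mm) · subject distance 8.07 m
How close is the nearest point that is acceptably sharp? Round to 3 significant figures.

4.50 m

Hyperfocal distance H = f²/(N·c) + f = 35²/(7.1 × 0.017) + 35 = 1225/0.1207 + 35 ≈ 10184.1 mm ≈ 10.18 m.
Near limit Dn = s·(H − f)/(H + s − 2f) = 8070 × (10184.1 − 35) / (10184.1 + 8070 − 2 × 35) = 8070 × 10149.1 / 18184.1 ≈ 4504.1 mm ≈ 4.50 m.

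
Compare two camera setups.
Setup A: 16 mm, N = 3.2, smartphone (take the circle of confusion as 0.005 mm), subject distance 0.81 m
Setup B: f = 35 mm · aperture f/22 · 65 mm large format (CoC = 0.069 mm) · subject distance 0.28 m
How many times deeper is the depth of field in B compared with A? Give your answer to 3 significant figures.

2.32

Setup A: H = 16²/(3.2×0.005) + 16 ≈ 16016.0 mm; DoF = Df − Dn = 852.295 − 771.704 ≈ 80.591 mm.
Setup B: H = 35²/(22×0.069) + 35 ≈ 842.0 mm; DoF = Df − Dn = 402.07 − 214.79 ≈ 187.28 mm.
Ratio = 187.28 / 80.591 ≈ 2.32.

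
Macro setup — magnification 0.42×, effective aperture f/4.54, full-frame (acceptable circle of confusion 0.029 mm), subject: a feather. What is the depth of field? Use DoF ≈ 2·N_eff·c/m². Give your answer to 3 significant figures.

1.49 mm

At magnification m, DoF ≈ 2·N_eff·c/m² = 2 × 4.54 × 0.029 / 0.42² = 0.2633 / 0.1764 ≈ 1.49 mm.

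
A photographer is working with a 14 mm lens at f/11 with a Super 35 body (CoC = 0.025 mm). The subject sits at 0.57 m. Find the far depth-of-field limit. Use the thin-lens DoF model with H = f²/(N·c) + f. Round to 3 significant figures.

2.59 m

Hyperfocal distance H = f²/(N·c) + f = 14²/(11 × 0.025) + 14 = 196/0.275 + 14 ≈ 726.7 mm ≈ 0.727 m.
Far limit Df = s·(H − f)/(H − s) = 570 × (726.7 − 14) / (726.7 − 570) = 570 × 712.7 / 156.7 ≈ 2592.1 mm ≈ 2.59 m.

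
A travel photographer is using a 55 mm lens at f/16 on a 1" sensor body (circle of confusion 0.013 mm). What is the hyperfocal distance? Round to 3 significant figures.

14.6 m

Hyperfocal distance H = f²/(N·c) + f = 55²/(16 × 0.013) + 55 = 3025/0.208 + 55 ≈ 14598.3 mm ≈ 14.6 m.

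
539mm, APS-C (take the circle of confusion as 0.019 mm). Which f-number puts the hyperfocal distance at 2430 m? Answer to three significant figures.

f/6.29

Rearrange H = f²/(N·c) + f for N: N = f² / ((H − f)·c).
N = 539² / ((2430000 − 539) × 0.019) = 290521 / 46160 ≈ 6.29.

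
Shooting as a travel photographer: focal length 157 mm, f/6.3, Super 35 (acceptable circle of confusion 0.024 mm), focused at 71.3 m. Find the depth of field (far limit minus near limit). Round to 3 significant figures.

Hyperfocal distance H = f²/(N·c) + f = 157²/(6.3 × 0.024) + 157 = 24649/0.1512 + 157 ≈ 163179.5 mm ≈ 163.2 m.
Near limit Dn = s·(H − f)/(H + s − 2f) = 71300 × (163179.5 − 157) / (163179.5 + 71300 − 2 × 157) = 71300 × 163022.5 / 234165.5 ≈ 49638 mm.
Far limit Df = s·(H − f)/(H − s) = 71300 × (163179.5 − 157) / (163179.5 − 71300) = 71300 × 163022.5 / 91879.5 ≈ 126508 mm.
Depth of field = Df − Dn = 126508 − 49638 ≈ 76870 mm ≈ 76.9 m.

76.9 m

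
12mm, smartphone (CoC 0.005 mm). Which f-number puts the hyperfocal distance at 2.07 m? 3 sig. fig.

f/14

Rearrange H = f²/(N·c) + f for N: N = f² / ((H − f)·c).
N = 12² / ((2070 − 12) × 0.005) = 144 / 10.29 ≈ 14.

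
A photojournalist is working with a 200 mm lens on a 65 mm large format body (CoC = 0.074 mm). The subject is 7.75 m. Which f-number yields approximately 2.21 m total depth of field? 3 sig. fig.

Write h = H − f = f²/(N·c). The thin-lens limits are Dn = s·h/(h + (s−f)) and Df = s·h/(h − (s−f)), so DoF = Df − Dn = 2·s·(s−f)·h / (h² − (s−f)²).
That is a quadratic in h: DoF·h² − 2·s·(s−f)·h − DoF·(s−f)² = 0 ⇒ h = (s−f)·(s + √(s² + DoF²)) / DoF = 7550 × (7750 + √(7750² + 2210²)) / 2210 = 7550 × (7750 + 8058.95) / 2210 ≈ 54008 mm.
Then N = f²/(c·h) = 200² / (0.074 × 54008) = 40000 / 3996.6 ≈ 10.

f/10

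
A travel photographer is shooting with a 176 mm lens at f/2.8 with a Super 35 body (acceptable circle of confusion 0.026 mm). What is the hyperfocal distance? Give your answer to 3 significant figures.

426 m

Hyperfocal distance H = f²/(N·c) + f = 176²/(2.8 × 0.026) + 176 = 30976/0.0728 + 176 ≈ 425670.5 mm ≈ 426 m.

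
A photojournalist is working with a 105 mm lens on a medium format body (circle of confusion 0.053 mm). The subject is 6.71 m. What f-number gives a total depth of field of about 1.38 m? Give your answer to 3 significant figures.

Write h = H − f = f²/(N·c). The thin-lens limits are Dn = s·h/(h + (s−f)) and Df = s·h/(h − (s−f)), so DoF = Df − Dn = 2·s·(s−f)·h / (h² − (s−f)²).
That is a quadratic in h: DoF·h² − 2·s·(s−f)·h − DoF·(s−f)² = 0 ⇒ h = (s−f)·(s + √(s² + DoF²)) / DoF = 6605 × (6710 + √(6710² + 1380²)) / 1380 = 6605 × (6710 + 6850.44) / 1380 ≈ 64903 mm.
Then N = f²/(c·h) = 105² / (0.053 × 64903) = 11025 / 3439.9 ≈ 3.21.

f/3.21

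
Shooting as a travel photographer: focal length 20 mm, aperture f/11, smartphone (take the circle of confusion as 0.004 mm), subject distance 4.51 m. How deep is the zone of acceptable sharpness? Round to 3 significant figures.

Hyperfocal distance H = f²/(N·c) + f = 20²/(11 × 0.004) + 20 = 400/0.044 + 20 ≈ 9110.9 mm ≈ 9.111 m.
Near limit Dn = s·(H − f)/(H + s − 2f) = 4510 × (9110.9 − 20) / (9110.9 + 4510 − 2 × 20) = 4510 × 9090.9 / 13580.9 ≈ 3018.9 mm.
Far limit Df = s·(H − f)/(H − s) = 4510 × (9110.9 − 20) / (9110.9 − 4510) = 4510 × 9090.9 / 4600.9 ≈ 8911.3 mm.
Depth of field = Df − Dn = 8911.3 − 3018.9 ≈ 5892.4 mm ≈ 5.89 m.

5.89 m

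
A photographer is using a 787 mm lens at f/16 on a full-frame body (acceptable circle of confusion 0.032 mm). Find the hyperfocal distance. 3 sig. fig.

Hyperfocal distance H = f²/(N·c) + f = 787²/(16 × 0.032) + 787 = 619369/0.512 + 787 ≈ 1210492.1 mm ≈ 1210 m.

1210 m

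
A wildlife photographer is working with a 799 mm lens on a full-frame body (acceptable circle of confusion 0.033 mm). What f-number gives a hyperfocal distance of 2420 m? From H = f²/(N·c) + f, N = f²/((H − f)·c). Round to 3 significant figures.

f/8

Rearrange H = f²/(N·c) + f for N: N = f² / ((H − f)·c).
N = 799² / ((2420000 − 799) × 0.033) = 638401 / 79834 ≈ 8.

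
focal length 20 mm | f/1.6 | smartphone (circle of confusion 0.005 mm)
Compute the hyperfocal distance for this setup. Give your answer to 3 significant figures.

Hyperfocal distance H = f²/(N·c) + f = 20²/(1.6 × 0.005) + 20 = 400/0.008 + 20 ≈ 50020.0 mm ≈ 50.0 m.

50.0 m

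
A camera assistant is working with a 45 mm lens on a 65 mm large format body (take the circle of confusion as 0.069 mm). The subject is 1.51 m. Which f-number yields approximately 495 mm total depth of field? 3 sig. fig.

Write h = H − f = f²/(N·c). The thin-lens limits are Dn = s·h/(h + (s−f)) and Df = s·h/(h − (s−f)), so DoF = Df − Dn = 2·s·(s−f)·h / (h² − (s−f)²).
That is a quadratic in h: DoF·h² − 2·s·(s−f)·h − DoF·(s−f)² = 0 ⇒ h = (s−f)·(s + √(s² + DoF²)) / DoF = 1465 × (1510 + √(1510² + 495²)) / 495 = 1465 × (1510 + 1589.06) / 495 ≈ 9172.0 mm.
Then N = f²/(c·h) = 45² / (0.069 × 9172.0) = 2025 / 632.87 ≈ 3.20.

f/3.20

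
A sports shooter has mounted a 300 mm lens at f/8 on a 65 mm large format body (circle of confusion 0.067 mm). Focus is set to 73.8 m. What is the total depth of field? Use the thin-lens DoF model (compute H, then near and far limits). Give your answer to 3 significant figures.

Hyperfocal distance H = f²/(N·c) + f = 300²/(8 × 0.067) + 300 = 90000/0.536 + 300 ≈ 168210.4 mm ≈ 168.2 m.
Near limit Dn = s·(H − f)/(H + s − 2f) = 73800 × (168210.4 − 300) / (168210.4 + 73800 − 2 × 300) = 73800 × 167910.4 / 241410.4 ≈ 51331 mm.
Far limit Df = s·(H − f)/(H − s) = 73800 × (168210.4 − 300) / (168210.4 − 73800) = 73800 × 167910.4 / 94410.4 ≈ 131254 mm.
Depth of field = Df − Dn = 131254 − 51331 ≈ 79923 mm ≈ 79.9 m.

79.9 m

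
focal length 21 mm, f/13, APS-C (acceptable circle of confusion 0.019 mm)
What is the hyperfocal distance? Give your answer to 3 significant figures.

1.81 m

Hyperfocal distance H = f²/(N·c) + f = 21²/(13 × 0.019) + 21 = 441/0.247 + 21 ≈ 1806.4 mm ≈ 1.81 m.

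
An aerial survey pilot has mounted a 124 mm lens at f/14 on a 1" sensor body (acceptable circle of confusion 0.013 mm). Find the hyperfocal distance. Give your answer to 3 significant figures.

84.6 m

Hyperfocal distance H = f²/(N·c) + f = 124²/(14 × 0.013) + 124 = 15376/0.182 + 124 ≈ 84607.5 mm ≈ 84.6 m.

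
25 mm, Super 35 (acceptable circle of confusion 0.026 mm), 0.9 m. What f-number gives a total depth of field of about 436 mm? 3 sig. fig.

f/6.30

Write h = H − f = f²/(N·c). The thin-lens limits are Dn = s·h/(h + (s−f)) and Df = s·h/(h − (s−f)), so DoF = Df − Dn = 2·s·(s−f)·h / (h² − (s−f)²).
That is a quadratic in h: DoF·h² − 2·s·(s−f)·h − DoF·(s−f)² = 0 ⇒ h = (s−f)·(s + √(s² + DoF²)) / DoF = 875 × (900 + √(900² + 436²)) / 436 = 875 × (900 + 1000.05) / 436 ≈ 3813.2 mm.
Then N = f²/(c·h) = 25² / (0.026 × 3813.2) = 625 / 99.142 ≈ 6.30.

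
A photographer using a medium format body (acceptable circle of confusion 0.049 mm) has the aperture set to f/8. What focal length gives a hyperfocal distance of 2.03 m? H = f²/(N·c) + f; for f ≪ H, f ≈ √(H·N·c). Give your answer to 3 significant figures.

From H = f²/(N·c) + f, with f ≪ H: f ≈ √(H·N·c) = √(2030 × 8 × 0.049) = √795.76 ≈ 28.21 mm.
Exact: f² + N·c·f − N·c·H = 0 ⇒ f = (−N·c + √((N·c)² + 4·N·c·H))/2 = (−0.392 + √3183.2)/2 ≈ 28.014 mm ≈ 28.0 mm.

28.0 mm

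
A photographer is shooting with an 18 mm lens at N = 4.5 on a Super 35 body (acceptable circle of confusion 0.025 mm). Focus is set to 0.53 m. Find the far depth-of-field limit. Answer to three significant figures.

0.645 m

Hyperfocal distance H = f²/(N·c) + f = 18²/(4.5 × 0.025) + 18 = 324/0.1125 + 18 ≈ 2898.0 mm ≈ 2.898 m.
Far limit Df = s·(H − f)/(H − s) = 530 × (2898.0 − 18) / (2898.0 − 530) = 530 × 2880.0 / 2368.0 ≈ 644.59 mm ≈ 0.645 m.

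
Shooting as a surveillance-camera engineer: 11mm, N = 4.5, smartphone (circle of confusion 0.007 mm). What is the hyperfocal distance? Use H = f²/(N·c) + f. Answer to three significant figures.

Hyperfocal distance H = f²/(N·c) + f = 11²/(4.5 × 0.007) + 11 = 121/0.0315 + 11 ≈ 3852.3 mm ≈ 3.85 m.

3.85 m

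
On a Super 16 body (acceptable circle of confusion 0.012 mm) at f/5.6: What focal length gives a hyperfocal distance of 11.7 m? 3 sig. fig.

From H = f²/(N·c) + f, with f ≪ H: f ≈ √(H·N·c) = √(11700 × 5.6 × 0.012) = √786.24 ≈ 28.04 mm.
The +f correction barely moves this — solving exactly, f² + N·c·f − N·c·H = 0 ⇒ f = (−N·c + √((N·c)² + 4·N·c·H))/2 = (−0.0672 + √3145.0)/2 ≈ 28.006 mm, so f ≈ 28.0 mm.

28.0 mm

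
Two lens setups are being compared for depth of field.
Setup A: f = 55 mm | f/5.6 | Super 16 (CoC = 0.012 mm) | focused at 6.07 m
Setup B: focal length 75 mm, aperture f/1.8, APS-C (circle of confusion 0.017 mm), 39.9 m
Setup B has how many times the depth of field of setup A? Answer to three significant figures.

Setup A: H = 55²/(5.6×0.012) + 55 ≈ 45069.9 mm; DoF = Df − Dn = 7006.2 − 5354.5 ≈ 1651.7 mm.
Setup B: H = 75²/(1.8×0.017) + 75 ≈ 183898.5 mm; DoF = Df − Dn = 50935 − 32795 ≈ 18140 mm.
Ratio = 18140 / 1651.7 ≈ 11.0.

11.0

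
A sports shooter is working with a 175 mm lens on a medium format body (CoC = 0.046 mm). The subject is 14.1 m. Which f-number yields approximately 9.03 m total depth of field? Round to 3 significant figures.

Write h = H − f = f²/(N·c). The thin-lens limits are Dn = s·h/(h + (s−f)) and Df = s·h/(h − (s−f)), so DoF = Df − Dn = 2·s·(s−f)·h / (h² − (s−f)²).
That is a quadratic in h: DoF·h² − 2·s·(s−f)·h − DoF·(s−f)² = 0 ⇒ h = (s−f)·(s + √(s² + DoF²)) / DoF = 13925 × (14100 + √(14100² + 9030²)) / 9030 = 13925 × (14100 + 16743.7) / 9030 ≈ 47563 mm.
Then N = f²/(c·h) = 175² / (0.046 × 47563) = 30625 / 2187.9 ≈ 14.

f/14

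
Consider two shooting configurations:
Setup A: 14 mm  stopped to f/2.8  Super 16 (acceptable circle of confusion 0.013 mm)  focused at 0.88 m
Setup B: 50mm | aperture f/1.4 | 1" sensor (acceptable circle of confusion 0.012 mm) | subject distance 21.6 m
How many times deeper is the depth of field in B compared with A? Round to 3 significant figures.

22.0

Setup A: H = 14²/(2.8×0.013) + 14 ≈ 5398.6 mm; DoF = Df − Dn = 1048.65 − 758.08 ≈ 290.57 mm.
Setup B: H = 50²/(1.4×0.012) + 50 ≈ 148859.5 mm; DoF = Df − Dn = 25257.7 − 18867.7 ≈ 6390.0 mm.
Ratio = 6390.0 / 290.57 ≈ 22.0.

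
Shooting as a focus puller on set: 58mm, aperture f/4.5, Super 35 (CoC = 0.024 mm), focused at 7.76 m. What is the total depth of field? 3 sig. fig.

4.09 m

Hyperfocal distance H = f²/(N·c) + f = 58²/(4.5 × 0.024) + 58 = 3364/0.108 + 58 ≈ 31206.1 mm ≈ 31.21 m.
Near limit Dn = s·(H − f)/(H + s − 2f) = 7760 × (31206.1 − 58) / (31206.1 + 7760 − 2 × 58) = 7760 × 31148.1 / 38850.1 ≈ 6221.6 mm.
Far limit Df = s·(H − f)/(H − s) = 7760 × (31206.1 − 58) / (31206.1 − 7760) = 7760 × 31148.1 / 23446.1 ≈ 10309.1 mm.
Depth of field = Df − Dn = 10309.1 − 6221.6 ≈ 4087.5 mm ≈ 4.09 m.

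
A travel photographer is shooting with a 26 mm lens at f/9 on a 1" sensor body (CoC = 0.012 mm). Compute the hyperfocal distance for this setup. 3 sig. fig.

6.29 m

Hyperfocal distance H = f²/(N·c) + f = 26²/(9 × 0.012) + 26 = 676/0.108 + 26 ≈ 6285.3 mm ≈ 6.29 m.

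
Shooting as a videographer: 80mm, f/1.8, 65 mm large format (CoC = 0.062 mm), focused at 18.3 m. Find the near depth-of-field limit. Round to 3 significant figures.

13.9 m

Hyperfocal distance H = f²/(N·c) + f = 80²/(1.8 × 0.062) + 80 = 6400/0.1116 + 80 ≈ 57427.7 mm ≈ 57.43 m.
Near limit Dn = s·(H − f)/(H + s − 2f) = 18300 × (57427.7 − 80) / (57427.7 + 18300 − 2 × 80) = 18300 × 57347.7 / 75567.7 ≈ 13888 mm ≈ 13.9 m.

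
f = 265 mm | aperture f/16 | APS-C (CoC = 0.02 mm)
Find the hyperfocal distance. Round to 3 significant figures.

Hyperfocal distance H = f²/(N·c) + f = 265²/(16 × 0.02) + 265 = 70225/0.32 + 265 ≈ 219718.1 mm ≈ 220 m.

220 m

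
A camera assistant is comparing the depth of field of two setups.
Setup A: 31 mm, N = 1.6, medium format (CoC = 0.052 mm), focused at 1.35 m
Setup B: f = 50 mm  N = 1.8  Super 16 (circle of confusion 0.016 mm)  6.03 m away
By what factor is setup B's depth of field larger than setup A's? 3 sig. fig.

Setup A: H = 31²/(1.6×0.052) + 31 ≈ 11581.5 mm; DoF = Df − Dn = 1524.04 − 1211.64 ≈ 312.40 mm.
Setup B: H = 50²/(1.8×0.016) + 50 ≈ 86855.6 mm; DoF = Df − Dn = 6476.14 − 5641.37 ≈ 834.77 mm.
Ratio = 834.77 / 312.40 ≈ 2.67.

2.67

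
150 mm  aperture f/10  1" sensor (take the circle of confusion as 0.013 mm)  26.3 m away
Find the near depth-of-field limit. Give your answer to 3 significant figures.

Hyperfocal distance H = f²/(N·c) + f = 150²/(10 × 0.013) + 150 = 22500/0.13 + 150 ≈ 173226.9 mm ≈ 173.2 m.
Near limit Dn = s·(H − f)/(H + s − 2f) = 26300 × (173226.9 − 150) / (173226.9 + 26300 − 2 × 150) = 26300 × 173076.9 / 199226.9 ≈ 22848 mm ≈ 22.8 m.

22.8 m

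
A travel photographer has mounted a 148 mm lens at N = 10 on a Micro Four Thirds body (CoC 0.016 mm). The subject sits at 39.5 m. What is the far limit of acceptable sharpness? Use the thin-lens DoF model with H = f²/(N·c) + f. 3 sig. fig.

Hyperfocal distance H = f²/(N·c) + f = 148²/(10 × 0.016) + 148 = 21904/0.16 + 148 ≈ 137048.0 mm ≈ 137.0 m.
Far limit Df = s·(H − f)/(H − s) = 39500 × (137048.0 − 148) / (137048.0 − 39500) = 39500 × 136900.0 / 97548.0 ≈ 55435 mm ≈ 55.4 m.

55.4 m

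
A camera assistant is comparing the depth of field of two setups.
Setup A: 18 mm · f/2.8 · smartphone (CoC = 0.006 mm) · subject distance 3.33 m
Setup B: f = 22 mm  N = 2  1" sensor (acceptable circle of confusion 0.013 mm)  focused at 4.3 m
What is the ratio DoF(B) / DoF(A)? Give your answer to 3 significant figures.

Setup A: H = 18²/(2.8×0.006) + 18 ≈ 19303.7 mm; DoF = Df − Dn = 4020.4 − 2841.9 ≈ 1178.5 mm.
Setup B: H = 22²/(2×0.013) + 22 ≈ 18637.4 mm; DoF = Df − Dn = 5583.0 − 3496.5 ≈ 2086.5 mm.
Ratio = 2086.5 / 1178.5 ≈ 1.77.

1.77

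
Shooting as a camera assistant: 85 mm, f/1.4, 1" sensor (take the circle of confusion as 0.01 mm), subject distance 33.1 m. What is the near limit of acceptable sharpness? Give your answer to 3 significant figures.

31.1 m

Hyperfocal distance H = f²/(N·c) + f = 85²/(1.4 × 0.01) + 85 = 7225/0.014 + 85 ≈ 516156.4 mm ≈ 516.2 m.
Near limit Dn = s·(H − f)/(H + s − 2f) = 33100 × (516156.4 − 85) / (516156.4 + 33100 − 2 × 85) = 33100 × 516071.4 / 549086.4 ≈ 31110 mm ≈ 31.1 m.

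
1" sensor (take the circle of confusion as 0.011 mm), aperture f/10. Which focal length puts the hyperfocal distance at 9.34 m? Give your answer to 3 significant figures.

32.0 mm

From H = f²/(N·c) + f, with f ≪ H: f ≈ √(H·N·c) = √(9340 × 10 × 0.011) = √1027.4 ≈ 32.05 mm.
Exact: f² + N·c·f − N·c·H = 0 ⇒ f = (−N·c + √((N·c)² + 4·N·c·H))/2 = (−0.11 + √4109.6)/2 ≈ 31.998 mm ≈ 32.0 mm.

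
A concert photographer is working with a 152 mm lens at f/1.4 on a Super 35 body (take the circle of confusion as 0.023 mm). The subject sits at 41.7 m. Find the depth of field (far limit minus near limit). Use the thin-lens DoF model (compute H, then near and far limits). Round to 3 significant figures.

Hyperfocal distance H = f²/(N·c) + f = 152²/(1.4 × 0.023) + 152 = 23104/0.0322 + 152 ≈ 717667.5 mm ≈ 717.7 m.
Near limit Dn = s·(H − f)/(H + s − 2f) = 41700 × (717667.5 − 152) / (717667.5 + 41700 − 2 × 152) = 41700 × 717515.5 / 759063.5 ≈ 39417.5 mm.
Far limit Df = s·(H − f)/(H − s) = 41700 × (717667.5 − 152) / (717667.5 − 41700) = 41700 × 717515.5 / 675967.5 ≈ 44263.1 mm.
Depth of field = Df − Dn = 44263.1 − 39417.5 ≈ 4845.6 mm ≈ 4.85 m.

4.85 m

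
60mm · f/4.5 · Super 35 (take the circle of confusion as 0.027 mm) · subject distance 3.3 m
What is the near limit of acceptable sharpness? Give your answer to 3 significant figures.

Hyperfocal distance H = f²/(N·c) + f = 60²/(4.5 × 0.027) + 60 = 3600/0.1215 + 60 ≈ 29689.6 mm ≈ 29.69 m.
Near limit Dn = s·(H − f)/(H + s − 2f) = 3300 × (29689.6 − 60) / (29689.6 + 3300 − 2 × 60) = 3300 × 29629.6 / 32869.6 ≈ 2974.7 mm ≈ 2.97 m.

2.97 m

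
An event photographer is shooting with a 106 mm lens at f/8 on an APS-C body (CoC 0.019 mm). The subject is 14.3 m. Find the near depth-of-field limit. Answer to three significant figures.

12.0 m

Hyperfocal distance H = f²/(N·c) + f = 106²/(8 × 0.019) + 106 = 11236/0.152 + 106 ≈ 74027.1 mm ≈ 74.03 m.
Near limit Dn = s·(H − f)/(H + s − 2f) = 14300 × (74027.1 − 106) / (74027.1 + 14300 − 2 × 106) = 14300 × 73921.1 / 88115.1 ≈ 11996 mm ≈ 12.0 m.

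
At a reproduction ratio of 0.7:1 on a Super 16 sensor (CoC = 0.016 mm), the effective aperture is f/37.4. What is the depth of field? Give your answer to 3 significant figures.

At magnification m, DoF ≈ 2·N_eff·c/m² = 2 × 37.4 × 0.016 / 0.7² = 1.197 / 0.49 ≈ 2.44 mm.

2.44 mm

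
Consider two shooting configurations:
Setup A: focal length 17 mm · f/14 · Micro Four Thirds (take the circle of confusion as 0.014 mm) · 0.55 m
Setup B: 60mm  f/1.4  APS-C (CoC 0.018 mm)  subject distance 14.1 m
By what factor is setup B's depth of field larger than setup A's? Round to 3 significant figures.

6.12

Setup A: H = 17²/(14×0.014) + 17 ≈ 1491.5 mm; DoF = Df − Dn = 861.37 − 403.97 ≈ 457.40 mm.
Setup B: H = 60²/(1.4×0.018) + 60 ≈ 142917.1 mm; DoF = Df − Dn = 15636.8 − 12838.3 ≈ 2798.5 mm.
Ratio = 2798.5 / 457.40 ≈ 6.12.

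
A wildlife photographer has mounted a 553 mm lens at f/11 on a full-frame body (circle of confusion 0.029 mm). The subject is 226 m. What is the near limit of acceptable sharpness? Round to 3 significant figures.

183 m

Hyperfocal distance H = f²/(N·c) + f = 553²/(11 × 0.029) + 553 = 305809/0.319 + 553 ≈ 959201.9 mm ≈ 959.2 m.
Near limit Dn = s·(H − f)/(H + s − 2f) = 226000 × (959201.9 − 553) / (959201.9 + 226000 − 2 × 553) = 226000 × 958648.9 / 1184095.9 ≈ 182971 mm ≈ 183 m.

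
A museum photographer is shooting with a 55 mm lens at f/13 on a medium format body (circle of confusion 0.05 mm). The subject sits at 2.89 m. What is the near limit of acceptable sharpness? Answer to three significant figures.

1.80 m

Hyperfocal distance H = f²/(N·c) + f = 55²/(13 × 0.05) + 55 = 3025/0.65 + 55 ≈ 4708.8 mm ≈ 4.709 m.
Near limit Dn = s·(H − f)/(H + s − 2f) = 2890 × (4708.8 − 55) / (4708.8 + 2890 − 2 × 55) = 2890 × 4653.8 / 7488.8 ≈ 1796.0 mm ≈ 1.80 m.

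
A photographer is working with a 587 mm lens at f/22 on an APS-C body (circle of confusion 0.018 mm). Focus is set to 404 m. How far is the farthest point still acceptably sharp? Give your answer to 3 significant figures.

Hyperfocal distance H = f²/(N·c) + f = 587²/(22 × 0.018) + 587 = 344569/0.396 + 587 ≈ 870710.7 mm ≈ 870.7 m.
Far limit Df = s·(H − f)/(H − s) = 404000 × (870710.7 − 587) / (870710.7 − 404000) = 404000 × 870123.7 / 466710.7 ≈ 753207 mm ≈ 753 m.

753 m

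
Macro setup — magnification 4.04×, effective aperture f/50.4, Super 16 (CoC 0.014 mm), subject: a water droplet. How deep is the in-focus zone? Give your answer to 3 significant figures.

At magnification m, DoF ≈ 2·N_eff·c/m² = 2 × 50.4 × 0.014 / 4.04² = 1.411 / 16.32 ≈ 0.0865 mm.

0.0865 mm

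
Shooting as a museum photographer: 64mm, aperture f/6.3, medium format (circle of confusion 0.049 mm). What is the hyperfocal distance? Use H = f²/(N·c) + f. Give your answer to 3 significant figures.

Hyperfocal distance H = f²/(N·c) + f = 64²/(6.3 × 0.049) + 64 = 4096/0.3087 + 64 ≈ 13332.5 mm ≈ 13.3 m.

13.3 m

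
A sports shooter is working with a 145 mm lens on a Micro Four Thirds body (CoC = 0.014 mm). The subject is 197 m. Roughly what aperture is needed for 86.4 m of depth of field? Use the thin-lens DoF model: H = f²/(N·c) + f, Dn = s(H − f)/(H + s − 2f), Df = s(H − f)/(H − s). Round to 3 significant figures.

f/1.60

Write h = H − f = f²/(N·c). The thin-lens limits are Dn = s·h/(h + (s−f)) and Df = s·h/(h − (s−f)), so DoF = Df − Dn = 2·s·(s−f)·h / (h² − (s−f)²).
That is a quadratic in h: DoF·h² − 2·s·(s−f)·h − DoF·(s−f)² = 0 ⇒ h = (s−f)·(s + √(s² + DoF²)) / DoF = 196855 × (197000 + √(197000² + 86400²)) / 86400 = 196855 × (197000 + 215114) / 86400 ≈ 938966 mm.
Then N = f²/(c·h) = 145² / (0.014 × 938966) = 21025 / 13146 ≈ 1.60.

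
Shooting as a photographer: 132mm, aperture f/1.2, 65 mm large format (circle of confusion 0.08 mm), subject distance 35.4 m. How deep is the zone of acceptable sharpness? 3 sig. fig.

Hyperfocal distance H = f²/(N·c) + f = 132²/(1.2 × 0.08) + 132 = 17424/0.096 + 132 ≈ 181632.0 mm ≈ 181.6 m.
Near limit Dn = s·(H − f)/(H + s − 2f) = 35400 × (181632.0 − 132) / (181632.0 + 35400 − 2 × 132) = 35400 × 181500.0 / 216768.0 ≈ 29640 mm.
Far limit Df = s·(H − f)/(H − s) = 35400 × (181632.0 − 132) / (181632.0 − 35400) = 35400 × 181500.0 / 146232.0 ≈ 43938 mm.
Depth of field = Df − Dn = 43938 − 29640 ≈ 14298 mm ≈ 14.3 m.

14.3 m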